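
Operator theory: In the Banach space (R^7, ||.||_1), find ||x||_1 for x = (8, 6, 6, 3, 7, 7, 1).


The l^1 norm equals the sum of absolute values of all components.
||x||_1 = 8 + 6 + 6 + 3 + 7 + 7 + 1
= 38

38.0000


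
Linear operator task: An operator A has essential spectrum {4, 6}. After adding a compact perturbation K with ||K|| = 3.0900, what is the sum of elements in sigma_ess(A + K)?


By Weyl's theorem, the essential spectrum is invariant under compact perturbations.
sigma_ess(A + K) = sigma_ess(A) = {4, 6}
Sum = 4 + 6 = 10

10


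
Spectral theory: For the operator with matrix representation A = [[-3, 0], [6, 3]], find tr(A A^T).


trace(A * A^T) = sum of squares of all entries
= (-3)^2 + 0^2 + 6^2 + 3^2
= 9 + 0 + 36 + 9
= 54

54


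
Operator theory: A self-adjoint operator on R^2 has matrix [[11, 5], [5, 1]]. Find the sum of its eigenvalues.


For a self-adjoint (symmetric) matrix, the eigenvalues are real.
The sum of eigenvalues equals the trace of the matrix.
trace = 11 + 1 = 12

12


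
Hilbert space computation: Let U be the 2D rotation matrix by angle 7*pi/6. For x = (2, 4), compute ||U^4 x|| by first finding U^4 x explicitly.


U is a rotation by theta = 7*pi/6
U^4 = rotation by 4*theta = 28*pi/6 = 4*pi/6 (mod 2*pi)
cos(4*pi/6) = -0.5000, sin(4*pi/6) = 0.8660
U^4 x = (-0.5000 * 2 - 0.8660 * 4, 0.8660 * 2 + -0.5000 * 4)
= (-4.4641, -0.2679)
||U^4 x|| = sqrt((-4.4641)^2 + (-0.2679)^2) = sqrt(20.0000) = 4.4721

4.4721


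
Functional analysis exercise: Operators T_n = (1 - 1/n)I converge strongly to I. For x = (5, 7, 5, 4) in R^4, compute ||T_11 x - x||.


T_11 x - x = (1 - 1/11)x - x = -x/11
||x|| = sqrt(115) = 10.7238
||T_11 x - x|| = ||x||/11 = 10.7238/11 = 0.9749

0.9749


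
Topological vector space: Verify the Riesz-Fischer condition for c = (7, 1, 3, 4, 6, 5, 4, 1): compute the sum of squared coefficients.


sum |c_n|^2 = 7^2 + 1^2 + 3^2 + 4^2 + 6^2 + 5^2 + 4^2 + 1^2
= 49 + 1 + 9 + 16 + 36 + 25 + 16 + 1
= 153

153


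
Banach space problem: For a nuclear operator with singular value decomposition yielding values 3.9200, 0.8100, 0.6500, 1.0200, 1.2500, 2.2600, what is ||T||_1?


The nuclear norm is the sum of all singular values.
||T||_1 = 3.9200 + 0.8100 + 0.6500 + 1.0200 + 1.2500 + 2.2600
= 9.9100

9.9100


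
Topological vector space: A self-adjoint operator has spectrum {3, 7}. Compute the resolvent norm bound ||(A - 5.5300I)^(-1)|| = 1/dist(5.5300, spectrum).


dist(5.5300, {3, 7}) = min(|5.5300 - 3|, |5.5300 - 7|)
= min(2.5300, 1.4700) = 1.4700
Resolvent bound = 1/1.4700 = 0.6803

0.6803


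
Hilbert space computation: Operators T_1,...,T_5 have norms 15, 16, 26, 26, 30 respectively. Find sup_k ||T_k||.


By the Uniform Boundedness Principle, the supremum of norms is finite.
sup_k ||T_k|| = max(15, 16, 26, 26, 30) = 30

30


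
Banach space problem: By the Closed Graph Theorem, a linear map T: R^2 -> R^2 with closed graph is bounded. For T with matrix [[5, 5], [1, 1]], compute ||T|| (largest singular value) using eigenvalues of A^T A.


A^T A = [[26, 26], [26, 26]]
trace(A^T A) = 52, det(A^T A) = 0
discriminant = 52^2 - 4*0 = 2704
Largest eigenvalue of A^T A = (trace + sqrt(disc))/2 = 52.0000
||T|| = sqrt(52.0000) = 7.2111

7.2111


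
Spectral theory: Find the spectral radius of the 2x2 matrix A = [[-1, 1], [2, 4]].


For a 2x2 matrix, eigenvalues satisfy lambda^2 - (trace)*lambda + det = 0
trace = -1 + 4 = 3
det = -1*4 - 1*2 = -6
discriminant = 3^2 - 4*(-6) = 33
spectral radius = max |eigenvalue| = 4.3723

4.3723


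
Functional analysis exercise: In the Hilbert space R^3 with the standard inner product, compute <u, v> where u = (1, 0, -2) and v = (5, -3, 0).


Computing the standard inner product <u, v> = sum u_i * v_i
= 1*5 + 0*-3 + -2*0
= 5 + 0 + 0
= 5

5


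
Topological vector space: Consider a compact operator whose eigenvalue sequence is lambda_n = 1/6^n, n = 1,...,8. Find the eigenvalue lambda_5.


The eigenvalue formula gives lambda_5 = 1/6^5
= 1/7776
= 1.2860e-04

1.2860e-04


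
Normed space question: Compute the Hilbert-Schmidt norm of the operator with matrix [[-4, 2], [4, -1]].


The Hilbert-Schmidt norm is sqrt(sum of squares of all entries).
Sum of squares = (-4)^2 + 2^2 + 4^2 + (-1)^2
= 16 + 4 + 16 + 1 = 37
||T||_HS = sqrt(37) = 6.0828

6.0828


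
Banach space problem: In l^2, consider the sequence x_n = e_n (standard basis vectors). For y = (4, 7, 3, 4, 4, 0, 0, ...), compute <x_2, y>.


x_2 = e_2 is the standard basis vector with 1 in position 2.
<x_2, y> = y_2 = 7
As n -> infinity, <x_n, y> -> 0, confirming weak convergence of (x_n) to 0.

7


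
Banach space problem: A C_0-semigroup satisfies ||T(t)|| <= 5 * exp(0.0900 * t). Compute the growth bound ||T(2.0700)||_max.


||T(2.0700)|| <= 5 * exp(0.0900 * 2.0700)
= 5 * exp(0.1863)
= 5 * 1.2048
= 6.0239

6.0239


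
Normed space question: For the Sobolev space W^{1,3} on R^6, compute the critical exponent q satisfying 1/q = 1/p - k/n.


Using the Sobolev embedding formula: 1/q = 1/p - k/n
1/q = 1/3 - 1/6 = 1/6
q = 1/(1/6) = 6

6.0000


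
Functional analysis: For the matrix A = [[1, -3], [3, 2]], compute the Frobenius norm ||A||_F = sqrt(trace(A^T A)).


||A||_F^2 = sum a_ij^2
= 1^2 + (-3)^2 + 3^2 + 2^2
= 1 + 9 + 9 + 4 = 23
||A||_F = sqrt(23) = 4.7958

4.7958


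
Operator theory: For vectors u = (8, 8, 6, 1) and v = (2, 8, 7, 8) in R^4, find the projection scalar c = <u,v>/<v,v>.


Computing <u,v> = 8*2 + 8*8 + 6*7 + 1*8 = 130
Computing <v,v> = 2^2 + 8^2 + 7^2 + 8^2 = 181
Projection coefficient = 130/181 = 0.7182

0.7182


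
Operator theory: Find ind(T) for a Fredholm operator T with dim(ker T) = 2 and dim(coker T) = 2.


The Fredholm index is defined as ind(T) = dim(ker T) - dim(coker T)
= 2 - 2
= 0

0


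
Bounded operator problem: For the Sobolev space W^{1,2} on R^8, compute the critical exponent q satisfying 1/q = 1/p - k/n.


Using the Sobolev embedding formula: 1/q = 1/p - k/n
1/q = 1/2 - 1/8 = 3/8
q = 1/(3/8) = 8/3 = 2.6667

2.6667


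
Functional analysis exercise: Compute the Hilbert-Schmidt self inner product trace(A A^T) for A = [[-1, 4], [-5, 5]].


trace(A * A^T) = sum of squares of all entries
= (-1)^2 + 4^2 + (-5)^2 + 5^2
= 1 + 16 + 25 + 25
= 67

67


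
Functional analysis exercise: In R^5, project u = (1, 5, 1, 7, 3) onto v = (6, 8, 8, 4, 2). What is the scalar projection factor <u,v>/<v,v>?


Computing <u,v> = 1*6 + 5*8 + 1*8 + 7*4 + 3*2 = 88
Computing <v,v> = 6^2 + 8^2 + 8^2 + 4^2 + 2^2 = 184
Projection coefficient = 88/184 = 0.4783

0.4783


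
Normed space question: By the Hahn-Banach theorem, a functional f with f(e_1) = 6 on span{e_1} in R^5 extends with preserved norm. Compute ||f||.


The norm of f is given by ||f|| = sup_{||x||=1} |f(x)|.
On span{e_1}, ||e_1|| = 1, so ||f|| = |f(e_1)| / ||e_1||
= |6| / 1 = 6.0000

6.0000


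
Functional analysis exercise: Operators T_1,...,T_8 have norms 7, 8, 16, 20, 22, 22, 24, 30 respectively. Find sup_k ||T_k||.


By the Uniform Boundedness Principle, the supremum of norms is finite.
sup_k ||T_k|| = max(7, 8, 16, 20, 22, 22, 24, 30) = 30

30


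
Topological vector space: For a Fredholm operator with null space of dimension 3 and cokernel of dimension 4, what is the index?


The Fredholm index is defined as ind(T) = dim(ker T) - dim(coker T)
= 3 - 4
= -1

-1


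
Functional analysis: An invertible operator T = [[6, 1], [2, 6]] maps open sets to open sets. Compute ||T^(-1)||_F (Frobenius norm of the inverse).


det(T) = 6*6 - 1*2 = 34
T^(-1) = (1/34) * [[6, -1], [-2, 6]] = [[0.1765, -0.0294], [-0.0588, 0.1765]]
||T^(-1)||_F^2 = 0.1765^2 + (-0.0294)^2 + (-0.0588)^2 + 0.1765^2 = 0.0666
||T^(-1)||_F = sqrt(0.0666) = 0.2581

0.2581


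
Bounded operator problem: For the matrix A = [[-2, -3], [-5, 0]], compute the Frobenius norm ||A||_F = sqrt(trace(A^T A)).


||A||_F^2 = sum a_ij^2
= (-2)^2 + (-3)^2 + (-5)^2 + 0^2
= 4 + 9 + 25 + 0 = 38
||A||_F = sqrt(38) = 6.1644

6.1644


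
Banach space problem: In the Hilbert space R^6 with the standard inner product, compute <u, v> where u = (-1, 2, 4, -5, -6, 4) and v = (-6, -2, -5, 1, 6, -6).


Computing the standard inner product <u, v> = sum u_i * v_i
= -1*-6 + 2*-2 + 4*-5 + -5*1 + -6*6 + 4*-6
= 6 + -4 + -20 + -5 + -36 + -24
= -83

-83


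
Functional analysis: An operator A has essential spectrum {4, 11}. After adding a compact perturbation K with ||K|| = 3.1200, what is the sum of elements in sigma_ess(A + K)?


By Weyl's theorem, the essential spectrum is invariant under compact perturbations.
sigma_ess(A + K) = sigma_ess(A) = {4, 11}
Sum = 4 + 11 = 15

15


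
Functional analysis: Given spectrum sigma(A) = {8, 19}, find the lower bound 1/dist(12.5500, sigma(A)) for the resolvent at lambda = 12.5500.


dist(12.5500, {8, 19}) = min(|12.5500 - 8|, |12.5500 - 19|)
= min(4.5500, 6.4500) = 4.5500
Resolvent bound = 1/4.5500 = 0.2198

0.2198


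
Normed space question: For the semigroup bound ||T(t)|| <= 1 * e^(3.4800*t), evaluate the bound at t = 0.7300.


||T(0.7300)|| <= 1 * exp(3.4800 * 0.7300)
= 1 * exp(2.5404)
= 1 * 12.6847
= 12.6847

12.6847


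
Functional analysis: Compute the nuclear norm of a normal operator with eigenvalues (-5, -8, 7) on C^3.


For a normal operator, singular values equal |eigenvalues|.
Trace norm = sum |lambda_i| = 5 + 8 + 7
= 20

20


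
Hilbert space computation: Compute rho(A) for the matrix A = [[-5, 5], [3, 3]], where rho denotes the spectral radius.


For a 2x2 matrix, eigenvalues satisfy lambda^2 - (trace)*lambda + det = 0
trace = -5 + 3 = -2
det = -5*3 - 5*3 = -30
discriminant = (-2)^2 - 4*(-30) = 124
spectral radius = max |eigenvalue| = 6.5678

6.5678


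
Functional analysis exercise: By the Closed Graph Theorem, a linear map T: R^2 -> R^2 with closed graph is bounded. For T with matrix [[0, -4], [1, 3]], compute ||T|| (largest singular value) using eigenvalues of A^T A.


A^T A = [[1, 3], [3, 25]]
trace(A^T A) = 26, det(A^T A) = 16
discriminant = 26^2 - 4*16 = 612
Largest eigenvalue of A^T A = (trace + sqrt(disc))/2 = 25.3693
||T|| = sqrt(25.3693) = 5.0368

5.0368


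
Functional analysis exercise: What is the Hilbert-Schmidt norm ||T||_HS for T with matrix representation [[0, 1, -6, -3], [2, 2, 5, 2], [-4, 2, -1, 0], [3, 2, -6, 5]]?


The Hilbert-Schmidt norm is sqrt(sum of squares of all entries).
Sum of squares = 0^2 + 1^2 + (-6)^2 + (-3)^2 + 2^2 + 2^2 + 5^2 + 2^2 + (-4)^2 + 2^2 + (-1)^2 + 0^2 + 3^2 + 2^2 + (-6)^2 + 5^2
= 0 + 1 + 36 + 9 + 4 + 4 + 25 + 4 + 16 + 4 + 1 + 0 + 9 + 4 + 36 + 25 = 178
||T||_HS = sqrt(178) = 13.3417

13.3417


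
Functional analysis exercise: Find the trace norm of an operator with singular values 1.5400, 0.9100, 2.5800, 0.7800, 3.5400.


The nuclear norm is the sum of all singular values.
||T||_1 = 1.5400 + 0.9100 + 2.5800 + 0.7800 + 3.5400
= 9.3500

9.3500


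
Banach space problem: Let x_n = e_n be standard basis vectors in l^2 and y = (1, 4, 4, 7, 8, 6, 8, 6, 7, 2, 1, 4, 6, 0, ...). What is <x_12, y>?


x_12 = e_12 is the standard basis vector with 1 in position 12.
<x_12, y> = y_12 = 4
As n -> infinity, <x_n, y> -> 0, confirming weak convergence of (x_n) to 0.

4


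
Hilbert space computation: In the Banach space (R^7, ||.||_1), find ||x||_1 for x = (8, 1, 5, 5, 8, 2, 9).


The l^1 norm equals the sum of absolute values of all components.
||x||_1 = 8 + 1 + 5 + 5 + 8 + 2 + 9
= 38

38.0000


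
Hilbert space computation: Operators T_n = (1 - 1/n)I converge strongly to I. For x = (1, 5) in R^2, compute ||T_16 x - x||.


T_16 x - x = (1 - 1/16)x - x = -x/16
||x|| = sqrt(26) = 5.0990
||T_16 x - x|| = ||x||/16 = 5.0990/16 = 0.3187

0.3187


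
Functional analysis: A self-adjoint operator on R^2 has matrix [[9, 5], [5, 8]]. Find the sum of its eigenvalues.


For a self-adjoint (symmetric) matrix, the eigenvalues are real.
The sum of eigenvalues equals the trace of the matrix.
trace = 9 + 8 = 17

17


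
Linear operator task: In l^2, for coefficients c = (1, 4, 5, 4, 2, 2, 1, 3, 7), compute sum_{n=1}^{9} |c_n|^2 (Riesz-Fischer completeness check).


sum |c_n|^2 = 1^2 + 4^2 + 5^2 + 4^2 + 2^2 + 2^2 + 1^2 + 3^2 + 7^2
= 1 + 16 + 25 + 16 + 4 + 4 + 1 + 9 + 49
= 125

125


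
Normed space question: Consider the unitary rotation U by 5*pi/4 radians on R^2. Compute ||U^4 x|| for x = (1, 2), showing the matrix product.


U is a rotation by theta = 5*pi/4
U^4 = rotation by 4*theta = 20*pi/4 = 4*pi/4 (mod 2*pi)
cos(4*pi/4) = -1.0000, sin(4*pi/4) = 0.0000
U^4 x = (-1.0000 * 1 - 0.0000 * 2, 0.0000 * 1 + -1.0000 * 2)
= (-1.0000, -2.0000)
||U^4 x|| = sqrt((-1.0000)^2 + (-2.0000)^2) = sqrt(5.0000) = 2.2361

2.2361


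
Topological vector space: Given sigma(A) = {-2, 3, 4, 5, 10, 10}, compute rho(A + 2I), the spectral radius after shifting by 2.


Spectrum of A + 2I = {0, 5, 6, 7, 12, 12}
Spectral radius = max |lambda| over the shifted spectrum
= max(0, 5, 6, 7, 12, 12) = 12

12


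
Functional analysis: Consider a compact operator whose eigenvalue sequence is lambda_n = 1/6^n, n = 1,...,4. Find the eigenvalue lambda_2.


The eigenvalue formula gives lambda_2 = 1/6^2
= 1/36
= 0.0278

0.0278


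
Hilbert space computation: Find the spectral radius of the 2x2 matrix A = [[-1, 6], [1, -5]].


For a 2x2 matrix, eigenvalues satisfy lambda^2 - (trace)*lambda + det = 0
trace = -1 + -5 = -6
det = -1*-5 - 6*1 = -1
discriminant = (-6)^2 - 4*(-1) = 40
spectral radius = max |eigenvalue| = 6.1623

6.1623


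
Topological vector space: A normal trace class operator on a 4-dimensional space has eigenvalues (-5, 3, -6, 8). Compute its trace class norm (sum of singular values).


For a normal operator, singular values equal |eigenvalues|.
Trace norm = sum |lambda_i| = 5 + 3 + 6 + 8
= 22

22


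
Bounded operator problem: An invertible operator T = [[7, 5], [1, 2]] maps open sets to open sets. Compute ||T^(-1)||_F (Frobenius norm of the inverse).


det(T) = 7*2 - 5*1 = 9
T^(-1) = (1/9) * [[2, -5], [-1, 7]] = [[0.2222, -0.5556], [-0.1111, 0.7778]]
||T^(-1)||_F^2 = 0.2222^2 + (-0.5556)^2 + (-0.1111)^2 + 0.7778^2 = 0.9753
||T^(-1)||_F = sqrt(0.9753) = 0.9876

0.9876


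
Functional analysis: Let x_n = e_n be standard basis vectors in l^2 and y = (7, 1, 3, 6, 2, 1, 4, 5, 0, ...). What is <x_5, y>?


x_5 = e_5 is the standard basis vector with 1 in position 5.
<x_5, y> = y_5 = 2
As n -> infinity, <x_n, y> -> 0, confirming weak convergence of (x_n) to 0.

2


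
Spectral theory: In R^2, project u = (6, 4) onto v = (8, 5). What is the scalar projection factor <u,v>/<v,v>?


Computing <u,v> = 6*8 + 4*5 = 68
Computing <v,v> = 8^2 + 5^2 = 89
Projection coefficient = 68/89 = 0.7640

0.7640


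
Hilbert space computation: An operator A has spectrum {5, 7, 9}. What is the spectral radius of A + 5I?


Spectrum of A + 5I = {10, 12, 14}
Spectral radius = max |lambda| over the shifted spectrum
= max(10, 12, 14) = 14

14


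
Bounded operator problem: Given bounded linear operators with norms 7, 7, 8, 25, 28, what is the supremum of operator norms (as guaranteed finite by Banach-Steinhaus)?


By the Uniform Boundedness Principle, the supremum of norms is finite.
sup_k ||T_k|| = max(7, 7, 8, 25, 28) = 28

28


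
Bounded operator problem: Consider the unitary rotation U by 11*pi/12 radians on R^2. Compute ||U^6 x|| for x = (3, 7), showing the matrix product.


U is a rotation by theta = 11*pi/12
U^6 = rotation by 6*theta = 66*pi/12 = 18*pi/12 (mod 2*pi)
cos(18*pi/12) = 0.0000, sin(18*pi/12) = -1.0000
U^6 x = (0.0000 * 3 - -1.0000 * 7, -1.0000 * 3 + 0.0000 * 7)
= (7.0000, -3.0000)
||U^6 x|| = sqrt(7.0000^2 + (-3.0000)^2) = sqrt(58.0000) = 7.6158

7.6158


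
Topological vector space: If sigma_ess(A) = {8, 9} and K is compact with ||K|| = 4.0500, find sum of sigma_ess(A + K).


By Weyl's theorem, the essential spectrum is invariant under compact perturbations.
sigma_ess(A + K) = sigma_ess(A) = {8, 9}
Sum = 8 + 9 = 17

17


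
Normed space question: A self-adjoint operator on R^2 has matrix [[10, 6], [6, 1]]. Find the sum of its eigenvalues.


For a self-adjoint (symmetric) matrix, the eigenvalues are real.
The sum of eigenvalues equals the trace of the matrix.
trace = 10 + 1 = 11

11


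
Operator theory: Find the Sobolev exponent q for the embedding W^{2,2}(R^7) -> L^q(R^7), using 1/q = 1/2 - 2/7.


Using the Sobolev embedding formula: 1/q = 1/p - k/n
1/q = 1/2 - 2/7 = 3/14
q = 1/(3/14) = 14/3 = 4.6667

4.6667


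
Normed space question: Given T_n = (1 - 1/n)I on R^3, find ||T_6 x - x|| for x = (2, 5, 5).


T_6 x - x = (1 - 1/6)x - x = -x/6
||x|| = sqrt(54) = 7.3485
||T_6 x - x|| = ||x||/6 = 7.3485/6 = 1.2247

1.2247


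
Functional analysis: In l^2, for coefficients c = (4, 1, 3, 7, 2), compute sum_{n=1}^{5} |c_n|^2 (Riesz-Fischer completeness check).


sum |c_n|^2 = 4^2 + 1^2 + 3^2 + 7^2 + 2^2
= 16 + 1 + 9 + 49 + 4
= 79

79


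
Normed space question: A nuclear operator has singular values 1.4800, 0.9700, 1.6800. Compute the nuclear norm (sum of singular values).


The nuclear norm is the sum of all singular values.
||T||_1 = 1.4800 + 0.9700 + 1.6800
= 4.1300

4.1300


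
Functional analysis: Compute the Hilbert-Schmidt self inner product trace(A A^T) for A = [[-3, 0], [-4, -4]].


trace(A * A^T) = sum of squares of all entries
= (-3)^2 + 0^2 + (-4)^2 + (-4)^2
= 9 + 0 + 16 + 16
= 41

41


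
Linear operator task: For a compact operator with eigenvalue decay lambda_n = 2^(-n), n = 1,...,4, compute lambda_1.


The eigenvalue formula gives lambda_1 = 1/2^1
= 1/2
= 0.5000

0.5000


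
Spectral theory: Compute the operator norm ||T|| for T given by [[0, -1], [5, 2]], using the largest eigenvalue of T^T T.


A^T A = [[25, 10], [10, 5]]
trace(A^T A) = 30, det(A^T A) = 25
discriminant = 30^2 - 4*25 = 800
Largest eigenvalue of A^T A = (trace + sqrt(disc))/2 = 29.1421
||T|| = sqrt(29.1421) = 5.3983

5.3983


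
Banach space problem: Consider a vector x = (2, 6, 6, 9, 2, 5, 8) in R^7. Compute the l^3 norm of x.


The l^3 norm = (sum |x_i|^3)^(1/3)
Sum of 3th powers = 8 + 216 + 216 + 729 + 8 + 125 + 512 = 1814
||x||_3 = (1814)^(1/3) = 12.1959

12.1959


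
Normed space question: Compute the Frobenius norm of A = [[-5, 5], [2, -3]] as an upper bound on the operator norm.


||A||_F^2 = sum a_ij^2
= (-5)^2 + 5^2 + 2^2 + (-3)^2
= 25 + 25 + 4 + 9 = 63
||A||_F = sqrt(63) = 7.9373

7.9373


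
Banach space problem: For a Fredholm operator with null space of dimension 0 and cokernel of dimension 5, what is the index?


The Fredholm index is defined as ind(T) = dim(ker T) - dim(coker T)
= 0 - 5
= -5

-5


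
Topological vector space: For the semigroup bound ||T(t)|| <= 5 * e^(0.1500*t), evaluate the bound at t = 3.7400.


||T(3.7400)|| <= 5 * exp(0.1500 * 3.7400)
= 5 * exp(0.5610)
= 5 * 1.7524
= 8.7621

8.7621


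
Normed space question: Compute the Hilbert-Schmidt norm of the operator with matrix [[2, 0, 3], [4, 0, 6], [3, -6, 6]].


The Hilbert-Schmidt norm is sqrt(sum of squares of all entries).
Sum of squares = 2^2 + 0^2 + 3^2 + 4^2 + 0^2 + 6^2 + 3^2 + (-6)^2 + 6^2
= 4 + 0 + 9 + 16 + 0 + 36 + 9 + 36 + 36 = 146
||T||_HS = sqrt(146) = 12.0830

12.0830


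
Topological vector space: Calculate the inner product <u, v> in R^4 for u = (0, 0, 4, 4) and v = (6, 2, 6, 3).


Computing the standard inner product <u, v> = sum u_i * v_i
= 0*6 + 0*2 + 4*6 + 4*3
= 0 + 0 + 24 + 12
= 36

36


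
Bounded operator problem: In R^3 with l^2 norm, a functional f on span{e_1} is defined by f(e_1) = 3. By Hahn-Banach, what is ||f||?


The norm of f is given by ||f|| = sup_{||x||=1} |f(x)|.
On span{e_1}, ||e_1|| = 1, so ||f|| = |f(e_1)| / ||e_1||
= |3| / 1 = 3.0000

3.0000


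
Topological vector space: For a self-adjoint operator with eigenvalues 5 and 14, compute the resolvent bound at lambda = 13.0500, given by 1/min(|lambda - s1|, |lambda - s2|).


dist(13.0500, {5, 14}) = min(|13.0500 - 5|, |13.0500 - 14|)
= min(8.0500, 0.9500) = 0.9500
Resolvent bound = 1/0.9500 = 1.0526

1.0526


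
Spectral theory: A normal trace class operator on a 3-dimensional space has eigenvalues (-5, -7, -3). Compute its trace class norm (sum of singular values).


For a normal operator, singular values equal |eigenvalues|.
Trace norm = sum |lambda_i| = 5 + 7 + 3
= 15

15


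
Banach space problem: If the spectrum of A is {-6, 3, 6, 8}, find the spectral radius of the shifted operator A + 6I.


Spectrum of A + 6I = {0, 9, 12, 14}
Spectral radius = max |lambda| over the shifted spectrum
= max(0, 9, 12, 14) = 14

14


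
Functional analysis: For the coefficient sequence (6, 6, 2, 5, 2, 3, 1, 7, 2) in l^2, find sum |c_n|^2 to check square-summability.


sum |c_n|^2 = 6^2 + 6^2 + 2^2 + 5^2 + 2^2 + 3^2 + 1^2 + 7^2 + 2^2
= 36 + 36 + 4 + 25 + 4 + 9 + 1 + 49 + 4
= 168

168


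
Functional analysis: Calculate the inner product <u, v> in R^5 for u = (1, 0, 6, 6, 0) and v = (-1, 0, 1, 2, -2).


Computing the standard inner product <u, v> = sum u_i * v_i
= 1*-1 + 0*0 + 6*1 + 6*2 + 0*-2
= -1 + 0 + 6 + 12 + 0
= 17

17


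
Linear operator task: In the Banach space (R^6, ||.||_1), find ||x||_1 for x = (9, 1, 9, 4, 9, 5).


The l^1 norm equals the sum of absolute values of all components.
||x||_1 = 9 + 1 + 9 + 4 + 9 + 5
= 37

37.0000


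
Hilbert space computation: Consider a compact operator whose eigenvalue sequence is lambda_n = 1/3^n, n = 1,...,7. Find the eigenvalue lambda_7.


The eigenvalue formula gives lambda_7 = 1/3^7
= 1/2187
= 4.5725e-04

4.5725e-04


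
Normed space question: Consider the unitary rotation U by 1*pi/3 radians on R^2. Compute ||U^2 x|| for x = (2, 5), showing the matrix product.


U is a rotation by theta = 1*pi/3
U^2 = rotation by 2*theta = 2*pi/3
cos(2*pi/3) = -0.5000, sin(2*pi/3) = 0.8660
U^2 x = (-0.5000 * 2 - 0.8660 * 5, 0.8660 * 2 + -0.5000 * 5)
= (-5.3301, -0.7679)
||U^2 x|| = sqrt((-5.3301)^2 + (-0.7679)^2) = sqrt(29.0000) = 5.3852

5.3852


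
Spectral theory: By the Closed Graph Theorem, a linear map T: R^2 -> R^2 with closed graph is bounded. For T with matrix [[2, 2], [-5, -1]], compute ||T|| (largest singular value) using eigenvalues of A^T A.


A^T A = [[29, 9], [9, 5]]
trace(A^T A) = 34, det(A^T A) = 64
discriminant = 34^2 - 4*64 = 900
Largest eigenvalue of A^T A = (trace + sqrt(disc))/2 = 32.0000
||T|| = sqrt(32.0000) = 5.6569

5.6569


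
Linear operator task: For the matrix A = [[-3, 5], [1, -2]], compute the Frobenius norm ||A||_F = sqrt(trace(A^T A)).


||A||_F^2 = sum a_ij^2
= (-3)^2 + 5^2 + 1^2 + (-2)^2
= 9 + 25 + 1 + 4 = 39
||A||_F = sqrt(39) = 6.2450

6.2450


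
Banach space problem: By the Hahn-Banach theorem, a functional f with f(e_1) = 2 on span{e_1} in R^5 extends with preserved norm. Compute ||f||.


The norm of f is given by ||f|| = sup_{||x||=1} |f(x)|.
On span{e_1}, ||e_1|| = 1, so ||f|| = |f(e_1)| / ||e_1||
= |2| / 1 = 2.0000

2.0000


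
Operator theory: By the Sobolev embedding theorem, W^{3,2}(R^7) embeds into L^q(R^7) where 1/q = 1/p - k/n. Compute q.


Using the Sobolev embedding formula: 1/q = 1/p - k/n
1/q = 1/2 - 3/7 = 1/14
q = 1/(1/14) = 14

14.0000


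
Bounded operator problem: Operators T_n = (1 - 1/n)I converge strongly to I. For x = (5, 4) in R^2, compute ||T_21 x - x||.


T_21 x - x = (1 - 1/21)x - x = -x/21
||x|| = sqrt(41) = 6.4031
||T_21 x - x|| = ||x||/21 = 6.4031/21 = 0.3049

0.3049


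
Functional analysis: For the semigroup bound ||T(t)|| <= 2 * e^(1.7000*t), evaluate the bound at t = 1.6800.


||T(1.6800)|| <= 2 * exp(1.7000 * 1.6800)
= 2 * exp(2.8560)
= 2 * 17.3918
= 34.7836

34.7836


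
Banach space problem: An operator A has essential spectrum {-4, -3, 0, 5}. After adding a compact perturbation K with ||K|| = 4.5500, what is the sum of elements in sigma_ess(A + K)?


By Weyl's theorem, the essential spectrum is invariant under compact perturbations.
sigma_ess(A + K) = sigma_ess(A) = {-4, -3, 0, 5}
Sum = -4 + -3 + 0 + 5 = -2

-2


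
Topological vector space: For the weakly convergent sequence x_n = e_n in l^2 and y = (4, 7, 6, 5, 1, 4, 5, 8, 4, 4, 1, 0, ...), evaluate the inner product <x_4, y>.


x_4 = e_4 is the standard basis vector with 1 in position 4.
<x_4, y> = y_4 = 5
As n -> infinity, <x_n, y> -> 0, confirming weak convergence of (x_n) to 0.

5


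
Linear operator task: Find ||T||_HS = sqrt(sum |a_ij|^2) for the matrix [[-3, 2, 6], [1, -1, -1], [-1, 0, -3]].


The Hilbert-Schmidt norm is sqrt(sum of squares of all entries).
Sum of squares = (-3)^2 + 2^2 + 6^2 + 1^2 + (-1)^2 + (-1)^2 + (-1)^2 + 0^2 + (-3)^2
= 9 + 4 + 36 + 1 + 1 + 1 + 1 + 0 + 9 = 62
||T||_HS = sqrt(62) = 7.8740

7.8740


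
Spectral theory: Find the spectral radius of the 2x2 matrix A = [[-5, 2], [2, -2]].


For a 2x2 matrix, eigenvalues satisfy lambda^2 - (trace)*lambda + det = 0
trace = -5 + -2 = -7
det = -5*-2 - 2*2 = 6
discriminant = (-7)^2 - 4*(6) = 25
spectral radius = max |eigenvalue| = 6.0000

6.0000


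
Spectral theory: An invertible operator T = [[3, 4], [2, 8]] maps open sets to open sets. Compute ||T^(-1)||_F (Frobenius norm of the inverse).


det(T) = 3*8 - 4*2 = 16
T^(-1) = (1/16) * [[8, -4], [-2, 3]] = [[0.5000, -0.2500], [-0.1250, 0.1875]]
||T^(-1)||_F^2 = 0.5000^2 + (-0.2500)^2 + (-0.1250)^2 + 0.1875^2 = 0.3633
||T^(-1)||_F = sqrt(0.3633) = 0.6027

0.6027


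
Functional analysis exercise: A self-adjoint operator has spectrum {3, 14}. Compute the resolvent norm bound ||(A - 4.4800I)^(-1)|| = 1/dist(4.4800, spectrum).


dist(4.4800, {3, 14}) = min(|4.4800 - 3|, |4.4800 - 14|)
= min(1.4800, 9.5200) = 1.4800
Resolvent bound = 1/1.4800 = 0.6757

0.6757


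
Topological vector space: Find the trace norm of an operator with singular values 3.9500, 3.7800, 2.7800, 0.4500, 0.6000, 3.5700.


The nuclear norm is the sum of all singular values.
||T||_1 = 3.9500 + 3.7800 + 2.7800 + 0.4500 + 0.6000 + 3.5700
= 15.1300

15.1300


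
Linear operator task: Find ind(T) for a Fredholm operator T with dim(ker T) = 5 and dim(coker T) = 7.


The Fredholm index is defined as ind(T) = dim(ker T) - dim(coker T)
= 5 - 7
= -2

-2


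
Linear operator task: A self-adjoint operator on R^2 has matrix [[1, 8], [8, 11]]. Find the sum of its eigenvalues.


For a self-adjoint (symmetric) matrix, the eigenvalues are real.
The sum of eigenvalues equals the trace of the matrix.
trace = 1 + 11 = 12

12


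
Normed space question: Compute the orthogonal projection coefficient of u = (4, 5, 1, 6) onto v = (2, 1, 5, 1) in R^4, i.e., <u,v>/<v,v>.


Computing <u,v> = 4*2 + 5*1 + 1*5 + 6*1 = 24
Computing <v,v> = 2^2 + 1^2 + 5^2 + 1^2 = 31
Projection coefficient = 24/31 = 0.7742

0.7742


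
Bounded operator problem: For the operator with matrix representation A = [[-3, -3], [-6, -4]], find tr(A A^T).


trace(A * A^T) = sum of squares of all entries
= (-3)^2 + (-3)^2 + (-6)^2 + (-4)^2
= 9 + 9 + 36 + 16
= 70

70


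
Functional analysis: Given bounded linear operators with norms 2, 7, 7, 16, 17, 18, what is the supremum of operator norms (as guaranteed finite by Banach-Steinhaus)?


By the Uniform Boundedness Principle, the supremum of norms is finite.
sup_k ||T_k|| = max(2, 7, 7, 16, 17, 18) = 18

18


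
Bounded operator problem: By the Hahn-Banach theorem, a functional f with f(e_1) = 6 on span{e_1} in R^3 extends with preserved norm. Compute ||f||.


The norm of f is given by ||f|| = sup_{||x||=1} |f(x)|.
On span{e_1}, ||e_1|| = 1, so ||f|| = |f(e_1)| / ||e_1||
= |6| / 1 = 6.0000

6.0000


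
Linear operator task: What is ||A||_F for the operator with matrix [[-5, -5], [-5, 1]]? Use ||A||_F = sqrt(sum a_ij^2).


||A||_F^2 = sum a_ij^2
= (-5)^2 + (-5)^2 + (-5)^2 + 1^2
= 25 + 25 + 25 + 1 = 76
||A||_F = sqrt(76) = 8.7178

8.7178


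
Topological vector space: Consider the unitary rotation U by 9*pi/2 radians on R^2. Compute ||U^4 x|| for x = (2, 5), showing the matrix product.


U is a rotation by theta = 9*pi/2
U^4 = rotation by 4*theta = 36*pi/2 = 0*pi/2 (mod 2*pi)
cos(0*pi/2) = 1.0000, sin(0*pi/2) = 0.0000
U^4 x = (1.0000 * 2 - 0.0000 * 5, 0.0000 * 2 + 1.0000 * 5)
= (2.0000, 5.0000)
||U^4 x|| = sqrt(2.0000^2 + 5.0000^2) = sqrt(29.0000) = 5.3852

5.3852


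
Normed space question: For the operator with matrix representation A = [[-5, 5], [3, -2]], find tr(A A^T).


trace(A * A^T) = sum of squares of all entries
= (-5)^2 + 5^2 + 3^2 + (-2)^2
= 25 + 25 + 9 + 4
= 63

63


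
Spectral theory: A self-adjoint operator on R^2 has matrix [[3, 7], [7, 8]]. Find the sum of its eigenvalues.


For a self-adjoint (symmetric) matrix, the eigenvalues are real.
The sum of eigenvalues equals the trace of the matrix.
trace = 3 + 8 = 11

11


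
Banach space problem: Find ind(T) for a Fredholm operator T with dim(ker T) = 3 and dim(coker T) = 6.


The Fredholm index is defined as ind(T) = dim(ker T) - dim(coker T)
= 3 - 6
= -3

-3


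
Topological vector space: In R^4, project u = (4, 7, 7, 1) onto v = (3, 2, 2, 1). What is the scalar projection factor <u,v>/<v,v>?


Computing <u,v> = 4*3 + 7*2 + 7*2 + 1*1 = 41
Computing <v,v> = 3^2 + 2^2 + 2^2 + 1^2 = 18
Projection coefficient = 41/18 = 2.2778

2.2778


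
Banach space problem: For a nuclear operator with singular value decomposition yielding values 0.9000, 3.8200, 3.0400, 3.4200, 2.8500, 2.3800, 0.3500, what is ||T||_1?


The nuclear norm is the sum of all singular values.
||T||_1 = 0.9000 + 3.8200 + 3.0400 + 3.4200 + 2.8500 + 2.3800 + 0.3500
= 16.7600

16.7600


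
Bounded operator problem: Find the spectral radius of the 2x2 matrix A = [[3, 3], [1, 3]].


For a 2x2 matrix, eigenvalues satisfy lambda^2 - (trace)*lambda + det = 0
trace = 3 + 3 = 6
det = 3*3 - 3*1 = 6
discriminant = 6^2 - 4*(6) = 12
spectral radius = max |eigenvalue| = 4.7321

4.7321


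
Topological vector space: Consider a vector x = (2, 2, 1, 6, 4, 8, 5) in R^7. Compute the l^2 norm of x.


The l^2 norm = (sum |x_i|^2)^(1/2)
Sum of 2th powers = 4 + 4 + 1 + 36 + 16 + 64 + 25 = 150
||x||_2 = (150)^(1/2) = 12.2474

12.2474


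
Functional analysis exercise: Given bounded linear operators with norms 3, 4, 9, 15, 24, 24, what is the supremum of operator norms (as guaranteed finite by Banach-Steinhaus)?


By the Uniform Boundedness Principle, the supremum of norms is finite.
sup_k ||T_k|| = max(3, 4, 9, 15, 24, 24) = 24

24


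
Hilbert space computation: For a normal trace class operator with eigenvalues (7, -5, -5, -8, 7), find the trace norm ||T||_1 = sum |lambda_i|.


For a normal operator, singular values equal |eigenvalues|.
Trace norm = sum |lambda_i| = 7 + 5 + 5 + 8 + 7
= 32

32


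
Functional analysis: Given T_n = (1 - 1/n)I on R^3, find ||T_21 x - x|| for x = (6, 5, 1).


T_21 x - x = (1 - 1/21)x - x = -x/21
||x|| = sqrt(62) = 7.8740
||T_21 x - x|| = ||x||/21 = 7.8740/21 = 0.3750

0.3750


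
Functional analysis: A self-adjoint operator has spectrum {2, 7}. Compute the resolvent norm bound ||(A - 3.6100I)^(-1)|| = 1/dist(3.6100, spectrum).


dist(3.6100, {2, 7}) = min(|3.6100 - 2|, |3.6100 - 7|)
= min(1.6100, 3.3900) = 1.6100
Resolvent bound = 1/1.6100 = 0.6211

0.6211


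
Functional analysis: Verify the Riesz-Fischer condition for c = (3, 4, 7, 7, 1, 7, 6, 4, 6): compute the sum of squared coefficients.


sum |c_n|^2 = 3^2 + 4^2 + 7^2 + 7^2 + 1^2 + 7^2 + 6^2 + 4^2 + 6^2
= 9 + 16 + 49 + 49 + 1 + 49 + 36 + 16 + 36
= 261

261


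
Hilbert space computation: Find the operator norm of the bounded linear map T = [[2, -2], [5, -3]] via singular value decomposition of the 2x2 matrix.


A^T A = [[29, -19], [-19, 13]]
trace(A^T A) = 42, det(A^T A) = 16
discriminant = 42^2 - 4*16 = 1700
Largest eigenvalue of A^T A = (trace + sqrt(disc))/2 = 41.6155
||T|| = sqrt(41.6155) = 6.4510

6.4510


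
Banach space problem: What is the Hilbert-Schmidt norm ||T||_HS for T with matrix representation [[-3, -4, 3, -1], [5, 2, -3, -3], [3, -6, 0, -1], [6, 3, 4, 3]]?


The Hilbert-Schmidt norm is sqrt(sum of squares of all entries).
Sum of squares = (-3)^2 + (-4)^2 + 3^2 + (-1)^2 + 5^2 + 2^2 + (-3)^2 + (-3)^2 + 3^2 + (-6)^2 + 0^2 + (-1)^2 + 6^2 + 3^2 + 4^2 + 3^2
= 9 + 16 + 9 + 1 + 25 + 4 + 9 + 9 + 9 + 36 + 0 + 1 + 36 + 9 + 16 + 9 = 198
||T||_HS = sqrt(198) = 14.0712

14.0712


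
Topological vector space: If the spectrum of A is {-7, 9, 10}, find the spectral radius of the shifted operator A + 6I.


Spectrum of A + 6I = {-1, 15, 16}
Spectral radius = max |lambda| over the shifted spectrum
= max(1, 15, 16) = 16

16


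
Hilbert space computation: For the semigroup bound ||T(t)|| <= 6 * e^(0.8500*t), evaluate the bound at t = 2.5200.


||T(2.5200)|| <= 6 * exp(0.8500 * 2.5200)
= 6 * exp(2.1420)
= 6 * 8.5165
= 51.0987

51.0987


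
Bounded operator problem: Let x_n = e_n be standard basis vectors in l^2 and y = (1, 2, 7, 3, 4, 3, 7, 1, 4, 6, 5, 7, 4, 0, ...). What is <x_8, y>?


x_8 = e_8 is the standard basis vector with 1 in position 8.
<x_8, y> = y_8 = 1
As n -> infinity, <x_n, y> -> 0, confirming weak convergence of (x_n) to 0.

1


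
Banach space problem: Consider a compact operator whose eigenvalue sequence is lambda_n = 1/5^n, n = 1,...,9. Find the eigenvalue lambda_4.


The eigenvalue formula gives lambda_4 = 1/5^4
= 1/625
= 0.0016

0.0016


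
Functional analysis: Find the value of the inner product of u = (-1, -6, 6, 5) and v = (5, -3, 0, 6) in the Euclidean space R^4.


Computing the standard inner product <u, v> = sum u_i * v_i
= -1*5 + -6*-3 + 6*0 + 5*6
= -5 + 18 + 0 + 30
= 43

43


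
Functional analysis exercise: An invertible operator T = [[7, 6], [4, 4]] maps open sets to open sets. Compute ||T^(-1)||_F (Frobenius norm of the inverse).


det(T) = 7*4 - 6*4 = 4
T^(-1) = (1/4) * [[4, -6], [-4, 7]] = [[1.0000, -1.5000], [-1.0000, 1.7500]]
||T^(-1)||_F^2 = 1.0000^2 + (-1.5000)^2 + (-1.0000)^2 + 1.7500^2 = 7.3125
||T^(-1)||_F = sqrt(7.3125) = 2.7042

2.7042


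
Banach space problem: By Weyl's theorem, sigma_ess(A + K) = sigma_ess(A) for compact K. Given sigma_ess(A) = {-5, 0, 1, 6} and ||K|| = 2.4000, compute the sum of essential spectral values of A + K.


By Weyl's theorem, the essential spectrum is invariant under compact perturbations.
sigma_ess(A + K) = sigma_ess(A) = {-5, 0, 1, 6}
Sum = -5 + 0 + 1 + 6 = 2

2


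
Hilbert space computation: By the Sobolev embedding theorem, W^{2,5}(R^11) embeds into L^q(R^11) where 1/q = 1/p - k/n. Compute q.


Using the Sobolev embedding formula: 1/q = 1/p - k/n
1/q = 1/5 - 2/11 = 1/55
q = 1/(1/55) = 55

55.0000


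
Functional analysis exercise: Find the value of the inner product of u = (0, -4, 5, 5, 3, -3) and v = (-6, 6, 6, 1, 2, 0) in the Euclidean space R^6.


Computing the standard inner product <u, v> = sum u_i * v_i
= 0*-6 + -4*6 + 5*6 + 5*1 + 3*2 + -3*0
= 0 + -24 + 30 + 5 + 6 + 0
= 17

17


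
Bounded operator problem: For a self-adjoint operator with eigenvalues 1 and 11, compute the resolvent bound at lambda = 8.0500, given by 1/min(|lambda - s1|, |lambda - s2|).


dist(8.0500, {1, 11}) = min(|8.0500 - 1|, |8.0500 - 11|)
= min(7.0500, 2.9500) = 2.9500
Resolvent bound = 1/2.9500 = 0.3390

0.3390


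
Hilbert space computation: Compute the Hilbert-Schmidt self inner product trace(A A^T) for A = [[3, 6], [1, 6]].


trace(A * A^T) = sum of squares of all entries
= 3^2 + 6^2 + 1^2 + 6^2
= 9 + 36 + 1 + 36
= 82

82


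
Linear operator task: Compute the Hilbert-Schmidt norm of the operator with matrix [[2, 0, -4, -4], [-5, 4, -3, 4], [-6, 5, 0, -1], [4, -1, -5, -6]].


The Hilbert-Schmidt norm is sqrt(sum of squares of all entries).
Sum of squares = 2^2 + 0^2 + (-4)^2 + (-4)^2 + (-5)^2 + 4^2 + (-3)^2 + 4^2 + (-6)^2 + 5^2 + 0^2 + (-1)^2 + 4^2 + (-1)^2 + (-5)^2 + (-6)^2
= 4 + 0 + 16 + 16 + 25 + 16 + 9 + 16 + 36 + 25 + 0 + 1 + 16 + 1 + 25 + 36 = 242
||T||_HS = sqrt(242) = 15.5563

15.5563


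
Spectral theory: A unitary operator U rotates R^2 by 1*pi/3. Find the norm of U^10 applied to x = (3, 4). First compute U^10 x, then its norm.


U is a rotation by theta = 1*pi/3
U^10 = rotation by 10*theta = 10*pi/3 = 4*pi/3 (mod 2*pi)
cos(4*pi/3) = -0.5000, sin(4*pi/3) = -0.8660
U^10 x = (-0.5000 * 3 - -0.8660 * 4, -0.8660 * 3 + -0.5000 * 4)
= (1.9641, -4.5981)
||U^10 x|| = sqrt(1.9641^2 + (-4.5981)^2) = sqrt(25.0000) = 5.0000

5.0000


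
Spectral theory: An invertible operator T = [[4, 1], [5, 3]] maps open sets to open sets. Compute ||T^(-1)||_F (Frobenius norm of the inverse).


det(T) = 4*3 - 1*5 = 7
T^(-1) = (1/7) * [[3, -1], [-5, 4]] = [[0.4286, -0.1429], [-0.7143, 0.5714]]
||T^(-1)||_F^2 = 0.4286^2 + (-0.1429)^2 + (-0.7143)^2 + 0.5714^2 = 1.0408
||T^(-1)||_F = sqrt(1.0408) = 1.0202

1.0202


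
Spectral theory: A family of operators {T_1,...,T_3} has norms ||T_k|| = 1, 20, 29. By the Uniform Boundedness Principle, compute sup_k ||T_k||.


By the Uniform Boundedness Principle, the supremum of norms is finite.
sup_k ||T_k|| = max(1, 20, 29) = 29

29


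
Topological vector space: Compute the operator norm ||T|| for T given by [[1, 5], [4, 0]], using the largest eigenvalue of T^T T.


A^T A = [[17, 5], [5, 25]]
trace(A^T A) = 42, det(A^T A) = 400
discriminant = 42^2 - 4*400 = 164
Largest eigenvalue of A^T A = (trace + sqrt(disc))/2 = 27.4031
||T|| = sqrt(27.4031) = 5.2348

5.2348


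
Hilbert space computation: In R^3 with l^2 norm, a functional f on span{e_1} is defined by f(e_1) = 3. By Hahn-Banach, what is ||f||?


The norm of f is given by ||f|| = sup_{||x||=1} |f(x)|.
On span{e_1}, ||e_1|| = 1, so ||f|| = |f(e_1)| / ||e_1||
= |3| / 1 = 3.0000

3.0000


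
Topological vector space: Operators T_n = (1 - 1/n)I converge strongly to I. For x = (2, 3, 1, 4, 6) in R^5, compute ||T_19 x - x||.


T_19 x - x = (1 - 1/19)x - x = -x/19
||x|| = sqrt(66) = 8.1240
||T_19 x - x|| = ||x||/19 = 8.1240/19 = 0.4276

0.4276


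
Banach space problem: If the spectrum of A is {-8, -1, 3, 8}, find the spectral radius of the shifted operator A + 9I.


Spectrum of A + 9I = {1, 8, 12, 17}
Spectral radius = max |lambda| over the shifted spectrum
= max(1, 8, 12, 17) = 17

17


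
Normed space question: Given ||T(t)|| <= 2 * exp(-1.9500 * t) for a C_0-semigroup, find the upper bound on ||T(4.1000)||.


||T(4.1000)|| <= 2 * exp(-1.9500 * 4.1000)
= 2 * exp(-7.9950)
= 2 * 3.3714e-04
= 6.7429e-04

6.7429e-04


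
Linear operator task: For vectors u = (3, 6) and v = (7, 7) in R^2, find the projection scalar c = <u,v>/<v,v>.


Computing <u,v> = 3*7 + 6*7 = 63
Computing <v,v> = 7^2 + 7^2 = 98
Projection coefficient = 63/98 = 0.6429

0.6429


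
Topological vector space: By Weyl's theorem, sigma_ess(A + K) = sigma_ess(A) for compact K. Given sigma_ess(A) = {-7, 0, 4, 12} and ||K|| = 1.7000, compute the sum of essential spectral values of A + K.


By Weyl's theorem, the essential spectrum is invariant under compact perturbations.
sigma_ess(A + K) = sigma_ess(A) = {-7, 0, 4, 12}
Sum = -7 + 0 + 4 + 12 = 9

9


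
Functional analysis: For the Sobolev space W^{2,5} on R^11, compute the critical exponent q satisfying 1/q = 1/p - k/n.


Using the Sobolev embedding formula: 1/q = 1/p - k/n
1/q = 1/5 - 2/11 = 1/55
q = 1/(1/55) = 55

55.0000


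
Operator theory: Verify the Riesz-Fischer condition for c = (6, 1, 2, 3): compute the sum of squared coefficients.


sum |c_n|^2 = 6^2 + 1^2 + 2^2 + 3^2
= 36 + 1 + 4 + 9
= 50

50


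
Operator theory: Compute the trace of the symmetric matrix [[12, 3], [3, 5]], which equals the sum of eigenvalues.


For a self-adjoint (symmetric) matrix, the eigenvalues are real.
The sum of eigenvalues equals the trace of the matrix.
trace = 12 + 5 = 17

17


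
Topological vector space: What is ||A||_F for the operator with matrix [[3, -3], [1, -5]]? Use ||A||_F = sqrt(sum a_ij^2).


||A||_F^2 = sum a_ij^2
= 3^2 + (-3)^2 + 1^2 + (-5)^2
= 9 + 9 + 1 + 25 = 44
||A||_F = sqrt(44) = 6.6332

6.6332
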